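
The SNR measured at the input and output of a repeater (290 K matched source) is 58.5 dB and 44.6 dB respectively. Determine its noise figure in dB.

NF (dB) = SNR_in(dB) − SNR_out(dB) when the source is at T₀
NF = 58.5 − 44.6 = 13.9 dB

13.9 dB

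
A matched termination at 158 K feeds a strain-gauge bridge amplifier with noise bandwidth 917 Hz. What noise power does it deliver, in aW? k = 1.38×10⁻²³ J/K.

P_n = kTB = 1.38×10⁻²³ × 158 × 9.17×10² = 2.00×10⁻¹⁸ W = 2.00 aW

2.00 aW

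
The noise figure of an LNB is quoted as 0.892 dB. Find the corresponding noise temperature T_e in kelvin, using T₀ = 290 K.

F = 10^(0.892/10) = 1.228
T_e = (F − 1)·T₀ = (1.228 − 1) × 290 = 66.1 K

66.1 K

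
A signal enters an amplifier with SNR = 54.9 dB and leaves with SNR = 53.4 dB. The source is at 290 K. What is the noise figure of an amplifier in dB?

1.5 dB

NF (dB) = SNR_in(dB) − SNR_out(dB) when the source is at T₀
NF = 54.9 − 53.4 = 1.5 dB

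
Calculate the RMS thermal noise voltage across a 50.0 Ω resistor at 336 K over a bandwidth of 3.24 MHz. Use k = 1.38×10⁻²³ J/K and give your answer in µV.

V_n = √(4kTRB)
4kTRB = 4 × 1.38×10⁻²³ × 336 × 5.00×10¹ × 3.24×10⁶ = 3.00×10⁻¹² V²
V_n = √(3.00×10⁻¹²) = 1.73×10⁻⁶ V = 1.73 µV

1.73 µV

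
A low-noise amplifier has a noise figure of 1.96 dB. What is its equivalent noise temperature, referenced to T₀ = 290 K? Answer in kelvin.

165 K

F = 10^(1.96/10) = 1.57036
T_e = (F − 1)·T₀ = (1.57036 − 1) × 290 = 165 K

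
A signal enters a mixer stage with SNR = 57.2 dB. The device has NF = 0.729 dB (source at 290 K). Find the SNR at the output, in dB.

56.471 dB

By definition F = SNR_in/SNR_out, so in dB: SNR_out = SNR_in − NF
SNR_out = 57.2 − 0.729 = 56.471 dB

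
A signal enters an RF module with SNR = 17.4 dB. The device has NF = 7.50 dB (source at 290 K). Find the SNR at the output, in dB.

9.90 dB

By definition F = SNR_in/SNR_out, so in dB: SNR_out = SNR_in − NF
SNR_out = 17.4 − 7.50 = 9.90 dB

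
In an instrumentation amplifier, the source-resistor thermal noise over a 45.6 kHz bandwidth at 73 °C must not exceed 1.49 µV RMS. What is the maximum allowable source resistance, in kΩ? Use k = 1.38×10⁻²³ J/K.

2.55 kΩ

T = 73 °C + 273.15 = 346.15 K
Johnson–Nyquist: V_n = √(4kTRB) ⇒ R = V_n² / (4kTB)
4kTB = 4 × 1.38×10⁻²³ × 346.15 × 4.56×10⁴ = 8.71×10⁻¹⁶
R = (1.49×10⁻⁶)² / 8.71×10⁻¹⁶ = 2.55×10³ Ω = 2.55 kΩ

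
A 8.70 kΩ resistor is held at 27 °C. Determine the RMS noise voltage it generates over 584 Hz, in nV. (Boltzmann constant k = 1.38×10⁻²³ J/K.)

T = 27 °C + 273.15 = 300.15 K
V_n = √(4kTRB)
4kTRB = 4 × 1.38×10⁻²³ × 300.15 × 8.70×10³ × 5.84×10² = 8.42×10⁻¹⁴ V²
V_n = √(8.42×10⁻¹⁴) = 2.90×10⁻⁷ V = 290 nV

290 nV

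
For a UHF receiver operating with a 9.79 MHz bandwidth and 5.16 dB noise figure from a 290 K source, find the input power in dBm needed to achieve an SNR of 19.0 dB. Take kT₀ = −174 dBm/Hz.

−79.9 dBm

Sensitivity = −174 + 10 log₁₀(B) + NF + SNR_min
= −174 + 69.91 + 5.16 + 19.0
= −79.93 dBm → −79.9 dBm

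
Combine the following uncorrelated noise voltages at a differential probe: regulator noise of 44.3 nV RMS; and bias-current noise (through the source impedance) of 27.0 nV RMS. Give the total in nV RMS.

Uncorrelated sources add in power (mean-square): V_tot = √(ΣV_i²)
V_tot = √[(4.43×10⁻⁸)² + (2.70×10⁻⁸)²] = 5.19×10⁻⁸ V = 51.9 nV

51.9 nV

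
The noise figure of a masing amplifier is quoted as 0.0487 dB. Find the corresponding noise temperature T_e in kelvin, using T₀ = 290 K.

3.27 K

F = 10^(0.0487/10) = 1.01128
T_e = (F − 1)·T₀ = (1.01128 − 1) × 290 = 3.27 K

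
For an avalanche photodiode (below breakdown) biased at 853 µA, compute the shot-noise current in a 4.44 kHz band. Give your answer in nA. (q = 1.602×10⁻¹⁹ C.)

I_n = √(2qI·B)
2qI·B = 2 × 1.602×10⁻¹⁹ × 8.53×10⁻⁴ × 4.44×10³ = 1.21×10⁻¹⁸ A²
I_n = √(1.21×10⁻¹⁸) = 1.10×10⁻⁹ A = 1.10 nA

1.10 nA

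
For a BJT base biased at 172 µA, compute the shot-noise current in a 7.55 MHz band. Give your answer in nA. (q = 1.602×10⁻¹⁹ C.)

20.4 nA

I_n = √(2qI·B)
2qI·B = 2 × 1.602×10⁻¹⁹ × 1.72×10⁻⁴ × 7.55×10⁶ = 4.16×10⁻¹⁶ A²
I_n = √(4.16×10⁻¹⁶) = 2.04×10⁻⁸ A = 20.4 nA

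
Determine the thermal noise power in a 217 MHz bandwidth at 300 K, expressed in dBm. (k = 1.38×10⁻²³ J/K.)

−90.5 dBm

P_n = kTB = 1.38×10⁻²³ × 300 × 2.17×10⁸ = 8.98×10⁻¹³ W
In dBm: 10 log₁₀(8.98×10⁻¹³ / 10⁻³) = −90.5 dBm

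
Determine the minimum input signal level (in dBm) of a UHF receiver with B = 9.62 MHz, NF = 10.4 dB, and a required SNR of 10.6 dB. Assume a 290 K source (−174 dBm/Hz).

−83.2 dBm

Sensitivity = −174 + 10 log₁₀(B) + NF + SNR_min
= −174 + 69.83 + 10.4 + 10.6
= −83.17 dBm → −83.2 dBm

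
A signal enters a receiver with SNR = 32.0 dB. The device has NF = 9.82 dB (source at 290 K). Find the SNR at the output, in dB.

By definition F = SNR_in/SNR_out, so in dB: SNR_out = SNR_in − NF
SNR_out = 32.0 − 9.82 = 22.18 dB

22.18 dB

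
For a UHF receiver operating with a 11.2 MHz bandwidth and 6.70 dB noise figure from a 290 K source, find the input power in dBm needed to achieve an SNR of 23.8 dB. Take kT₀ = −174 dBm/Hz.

−73.0 dBm

Sensitivity = −174 + 10 log₁₀(B) + NF + SNR_min
= −174 + 70.49 + 6.70 + 23.8
= −73.01 dBm → −73.0 dBm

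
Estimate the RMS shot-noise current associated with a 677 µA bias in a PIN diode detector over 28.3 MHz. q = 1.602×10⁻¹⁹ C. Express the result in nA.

78.3 nA

I_n = √(2qI·B)
2qI·B = 2 × 1.602×10⁻¹⁹ × 6.77×10⁻⁴ × 2.83×10⁷ = 6.14×10⁻¹⁵ A²
I_n = √(6.14×10⁻¹⁵) = 7.83×10⁻⁸ A = 78.3 nA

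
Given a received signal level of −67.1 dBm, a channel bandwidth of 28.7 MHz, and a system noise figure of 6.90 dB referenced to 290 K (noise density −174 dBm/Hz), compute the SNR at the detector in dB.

25.4 dB

Noise floor: N = −174 + 10 log₁₀(B) + NF
10 log₁₀(2.87×10⁷) = 74.58 dB
N = −174 + 74.58 + 6.90 = −92.52 dBm
SNR = P_sig − N = −67.1 − (−92.52) = 25.42 dB → 25.4 dB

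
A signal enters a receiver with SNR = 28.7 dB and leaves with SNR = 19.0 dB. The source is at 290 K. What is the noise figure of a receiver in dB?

NF (dB) = SNR_in(dB) − SNR_out(dB) when the source is at T₀
NF = 28.7 − 19.0 = 9.7 dB

9.7 dB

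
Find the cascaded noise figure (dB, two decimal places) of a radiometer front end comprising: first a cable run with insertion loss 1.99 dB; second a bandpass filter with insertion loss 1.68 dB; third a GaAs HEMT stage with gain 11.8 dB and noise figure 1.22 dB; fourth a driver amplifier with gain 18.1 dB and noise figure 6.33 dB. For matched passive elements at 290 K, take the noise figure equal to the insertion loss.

5.55 dB

Convert to linear (a loss of L dB is a gain of −L dB): F_i = 10^(NF_i/10), G_i = 10^(G_i,dB/10)
  Stage 1: F_1 = 10^(1.99/10) = 1.581, G_1 = 10^(−1.99/10) = 0.6324
  Stage 2: F_2 = 10^(1.68/10) = 1.472, G_2 = 10^(−1.68/10) = 0.6792
  Stage 3: F_3 = 10^(1.22/10) = 1.324, G_3 = 10^(11.8/10) = 15.14
  Stage 4: F_4 = 10^(6.33/10) = 4.295, G_4 = 10^(18.1/10) = 64.57
Friis cascade:
  F = 1.581 + (1.472 − 1)/0.6324 + (1.324 − 1)/0.4295 + (4.295 − 1)/6.501 = 3.590
NF = 10 log₁₀(3.590) = 5.55 dB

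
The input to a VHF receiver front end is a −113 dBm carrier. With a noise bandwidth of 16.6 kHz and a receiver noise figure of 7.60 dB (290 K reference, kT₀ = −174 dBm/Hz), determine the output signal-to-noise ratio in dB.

11.2 dB

Noise floor: N = −174 + 10 log₁₀(B) + NF
10 log₁₀(1.66×10⁴) = 42.2 dB
N = −174 + 42.2 + 7.60 = −124.20 dBm
SNR = P_sig − N = −113 − (−124.20) = 11.20 dB → 11.2 dB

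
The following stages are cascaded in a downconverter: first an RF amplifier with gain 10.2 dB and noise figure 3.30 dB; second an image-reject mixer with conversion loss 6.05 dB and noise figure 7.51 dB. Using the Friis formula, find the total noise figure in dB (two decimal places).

4.12 dB

Convert to linear (a loss of L dB is a gain of −L dB): F_i = 10^(NF_i/10), G_i = 10^(G_i,dB/10)
  Stage 1: F_1 = 10^(3.30/10) = 2.138, G_1 = 10^(10.2/10) = 10.47
  Stage 2: F_2 = 10^(7.51/10) = 5.636, G_2 = 10^(−6.05/10) = 0.2483
Friis cascade:
  F = 2.138 + (5.636 − 1)/10.47 = 2.581
NF = 10 log₁₀(2.581) = 4.12 dB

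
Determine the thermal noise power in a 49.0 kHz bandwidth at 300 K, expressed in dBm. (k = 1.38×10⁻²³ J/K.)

P_n = kTB = 1.38×10⁻²³ × 300 × 4.90×10⁴ = 2.03×10⁻¹⁶ W
In dBm: 10 log₁₀(2.03×10⁻¹⁶ / 10⁻³) = −126.9 dBm

−126.9 dBm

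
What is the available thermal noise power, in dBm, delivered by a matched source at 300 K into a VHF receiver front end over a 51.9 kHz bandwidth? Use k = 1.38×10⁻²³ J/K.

P_n = kTB = 1.38×10⁻²³ × 300 × 5.19×10⁴ = 2.15×10⁻¹⁶ W
In dBm: 10 log₁₀(2.15×10⁻¹⁶ / 10⁻³) = −126.7 dBm

−126.7 dBm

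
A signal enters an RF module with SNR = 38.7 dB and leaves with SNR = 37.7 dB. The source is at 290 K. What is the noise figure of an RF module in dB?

NF (dB) = SNR_in(dB) − SNR_out(dB) when the source is at T₀
NF = 38.7 − 37.7 = 1.0 dB

1.0 dB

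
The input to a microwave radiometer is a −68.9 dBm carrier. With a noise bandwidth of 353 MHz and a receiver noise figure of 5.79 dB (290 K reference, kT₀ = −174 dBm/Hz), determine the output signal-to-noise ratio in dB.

13.8 dB

Noise floor: N = −174 + 10 log₁₀(B) + NF
10 log₁₀(3.53×10⁸) = 85.48 dB
N = −174 + 85.48 + 5.79 = −82.73 dBm
SNR = P_sig − N = −68.9 − (−82.73) = 13.83 dB → 13.8 dB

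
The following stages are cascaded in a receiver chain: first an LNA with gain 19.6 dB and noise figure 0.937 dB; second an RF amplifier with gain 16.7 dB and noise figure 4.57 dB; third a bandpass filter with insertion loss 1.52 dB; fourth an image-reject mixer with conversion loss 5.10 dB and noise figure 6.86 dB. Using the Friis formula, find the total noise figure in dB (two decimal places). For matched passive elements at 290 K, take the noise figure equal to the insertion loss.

Convert to linear (a loss of L dB is a gain of −L dB): F_i = 10^(NF_i/10), G_i = 10^(G_i,dB/10)
  Stage 1: F_1 = 10^(0.937/10) = 1.241, G_1 = 10^(19.6/10) = 91.20
  Stage 2: F_2 = 10^(4.57/10) = 2.864, G_2 = 10^(16.7/10) = 46.77
  Stage 3: F_3 = 10^(1.52/10) = 1.419, G_3 = 10^(−1.52/10) = 0.7047
  Stage 4: F_4 = 10^(6.86/10) = 4.853, G_4 = 10^(−5.10/10) = 0.3090
Friis cascade:
  F = 1.241 + (2.864 − 1)/91.20 + (1.419 − 1)/4266 + (4.853 − 1)/3006 = 1.263
NF = 10 log₁₀(1.263) = 1.01 dB

1.01 dB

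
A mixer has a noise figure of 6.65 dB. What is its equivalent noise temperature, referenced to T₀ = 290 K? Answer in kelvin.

1051 K

F = 10^(6.65/10) = 4.62381
T_e = (F − 1)·T₀ = (4.62381 − 1) × 290 = 1051 K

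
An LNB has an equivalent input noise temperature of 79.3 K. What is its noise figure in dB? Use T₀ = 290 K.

1.05 dB

F = 1 + T_e/T₀ = 1 + 79.3/290 = 1.27345
NF = 10 log₁₀(1.27345) = 1.05 dB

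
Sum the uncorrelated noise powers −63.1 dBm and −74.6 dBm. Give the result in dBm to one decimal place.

Convert to linear, add, convert back:
P₁ = 4.90×10⁻¹⁰ W, P₂ = 3.47×10⁻¹¹ W
P_tot = 5.24×10⁻¹⁰ W → 10 log₁₀(P_tot / 10⁻³) = −62.8 dBm

−62.8 dBm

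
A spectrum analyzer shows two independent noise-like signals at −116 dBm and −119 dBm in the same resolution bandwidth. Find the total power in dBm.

−114.2 dBm

Convert to linear, add, convert back:
P₁ = 2.51×10⁻¹⁵ W, P₂ = 1.26×10⁻¹⁵ W
P_tot = 3.77×10⁻¹⁵ W → 10 log₁₀(P_tot / 10⁻³) = −114.2 dBm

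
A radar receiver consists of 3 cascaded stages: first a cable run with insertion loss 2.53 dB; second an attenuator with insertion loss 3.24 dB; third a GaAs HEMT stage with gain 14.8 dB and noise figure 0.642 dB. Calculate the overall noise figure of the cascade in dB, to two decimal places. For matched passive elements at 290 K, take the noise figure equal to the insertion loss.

6.41 dB

Convert to linear (a loss of L dB is a gain of −L dB): F_i = 10^(NF_i/10), G_i = 10^(G_i,dB/10)
  Stage 1: F_1 = 10^(2.53/10) = 1.791, G_1 = 10^(−2.53/10) = 0.5585
  Stage 2: F_2 = 10^(3.24/10) = 2.109, G_2 = 10^(−3.24/10) = 0.4742
  Stage 3: F_3 = 10^(0.642/10) = 1.159, G_3 = 10^(14.8/10) = 30.20
Friis cascade:
  F = 1.791 + (2.109 − 1)/0.5585 + (1.159 − 1)/0.2649 = 4.377
NF = 10 log₁₀(4.377) = 6.41 dB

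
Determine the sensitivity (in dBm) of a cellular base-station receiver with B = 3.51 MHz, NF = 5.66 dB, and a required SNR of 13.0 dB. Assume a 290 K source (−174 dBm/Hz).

−89.9 dBm

Sensitivity = −174 + 10 log₁₀(B) + NF + SNR_min
= −174 + 65.45 + 5.66 + 13.0
= −89.89 dBm → −89.9 dBm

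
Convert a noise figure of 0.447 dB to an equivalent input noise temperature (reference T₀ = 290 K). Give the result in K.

F = 10^(0.447/10) = 1.10841
T_e = (F − 1)·T₀ = (1.10841 − 1) × 290 = 31.4 K

31.4 K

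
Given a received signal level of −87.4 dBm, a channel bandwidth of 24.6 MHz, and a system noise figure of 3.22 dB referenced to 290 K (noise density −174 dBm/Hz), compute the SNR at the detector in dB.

Noise floor: N = −174 + 10 log₁₀(B) + NF
10 log₁₀(2.46×10⁷) = 73.91 dB
N = −174 + 73.91 + 3.22 = −96.87 dBm
SNR = P_sig − N = −87.4 − (−96.87) = 9.47 dB → 9.5 dB

9.5 dB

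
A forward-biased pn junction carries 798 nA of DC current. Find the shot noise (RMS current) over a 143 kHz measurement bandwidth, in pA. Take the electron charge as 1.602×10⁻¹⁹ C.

I_n = √(2qI·B)
2qI·B = 2 × 1.602×10⁻¹⁹ × 7.98×10⁻⁷ × 1.43×10⁵ = 3.66×10⁻²⁰ A²
I_n = √(3.66×10⁻²⁰) = 1.91×10⁻¹⁰ A = 191 pA

191 pA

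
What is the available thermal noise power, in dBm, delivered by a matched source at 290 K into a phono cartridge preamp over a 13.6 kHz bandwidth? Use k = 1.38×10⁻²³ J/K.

P_n = kTB = 1.38×10⁻²³ × 290 × 1.36×10⁴ = 5.44×10⁻¹⁷ W
In dBm: 10 log₁₀(5.44×10⁻¹⁷ / 10⁻³) = −132.6 dBm

−132.6 dBm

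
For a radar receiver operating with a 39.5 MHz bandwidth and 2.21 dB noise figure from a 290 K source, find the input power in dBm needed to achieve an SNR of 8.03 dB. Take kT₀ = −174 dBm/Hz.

Sensitivity = −174 + 10 log₁₀(B) + NF + SNR_min
= −174 + 75.97 + 2.21 + 8.03
= −87.79 dBm → −87.8 dBm

−87.8 dBm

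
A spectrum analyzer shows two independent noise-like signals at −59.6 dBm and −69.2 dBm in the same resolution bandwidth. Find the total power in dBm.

Convert to linear, add, convert back:
P₁ = 1.10×10⁻⁹ W, P₂ = 1.20×10⁻¹⁰ W
P_tot = 1.22×10⁻⁹ W → 10 log₁₀(P_tot / 10⁻³) = −59.1 dBm

−59.1 dBm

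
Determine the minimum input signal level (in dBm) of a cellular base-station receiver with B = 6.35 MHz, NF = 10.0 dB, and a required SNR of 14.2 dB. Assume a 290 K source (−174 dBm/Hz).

−81.8 dBm

Sensitivity = −174 + 10 log₁₀(B) + NF + SNR_min
= −174 + 68.03 + 10.0 + 14.2
= −81.77 dBm → −81.8 dBm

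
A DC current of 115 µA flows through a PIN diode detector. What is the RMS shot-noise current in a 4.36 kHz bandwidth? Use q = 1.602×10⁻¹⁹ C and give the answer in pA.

I_n = √(2qI·B)
2qI·B = 2 × 1.602×10⁻¹⁹ × 1.15×10⁻⁴ × 4.36×10³ = 1.61×10⁻¹⁹ A²
I_n = √(1.61×10⁻¹⁹) = 4.01×10⁻¹⁰ A = 401 pA

401 pA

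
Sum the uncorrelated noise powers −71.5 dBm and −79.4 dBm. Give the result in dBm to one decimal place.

−70.8 dBm

Convert to linear, add, convert back:
P₁ = 7.08×10⁻¹¹ W, P₂ = 1.15×10⁻¹¹ W
P_tot = 8.23×10⁻¹¹ W → 10 log₁₀(P_tot / 10⁻³) = −70.8 dBm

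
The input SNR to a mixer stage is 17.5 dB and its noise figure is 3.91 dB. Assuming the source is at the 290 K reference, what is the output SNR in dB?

By definition F = SNR_in/SNR_out, so in dB: SNR_out = SNR_in − NF
SNR_out = 17.5 − 3.91 = 13.59 dB

13.59 dB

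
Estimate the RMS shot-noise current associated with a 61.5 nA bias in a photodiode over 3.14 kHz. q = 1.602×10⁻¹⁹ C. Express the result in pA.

I_n = √(2qI·B)
2qI·B = 2 × 1.602×10⁻¹⁹ × 6.15×10⁻⁸ × 3.14×10³ = 6.19×10⁻²³ A²
I_n = √(6.19×10⁻²³) = 7.87×10⁻¹² A = 7.87 pA

7.87 pA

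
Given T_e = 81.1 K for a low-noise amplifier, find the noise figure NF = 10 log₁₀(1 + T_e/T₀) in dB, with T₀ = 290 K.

F = 1 + T_e/T₀ = 1 + 81.1/290 = 1.27966
NF = 10 log₁₀(1.27966) = 1.07 dB

1.07 dB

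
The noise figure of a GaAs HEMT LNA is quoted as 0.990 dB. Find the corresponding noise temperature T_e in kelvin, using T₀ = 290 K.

74.2 K

F = 10^(0.990/10) = 1.25603
T_e = (F − 1)·T₀ = (1.25603 − 1) × 290 = 74.2 K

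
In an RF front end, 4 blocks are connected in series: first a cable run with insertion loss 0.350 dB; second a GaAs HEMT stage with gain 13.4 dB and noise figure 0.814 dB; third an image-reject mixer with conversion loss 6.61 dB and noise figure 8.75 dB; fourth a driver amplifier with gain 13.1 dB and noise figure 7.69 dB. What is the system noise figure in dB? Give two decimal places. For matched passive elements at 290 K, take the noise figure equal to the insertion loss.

Convert to linear (a loss of L dB is a gain of −L dB): F_i = 10^(NF_i/10), G_i = 10^(G_i,dB/10)
  Stage 1: F_1 = 10^(0.350/10) = 1.084, G_1 = 10^(−0.350/10) = 0.9226
  Stage 2: F_2 = 10^(0.814/10) = 1.206, G_2 = 10^(13.4/10) = 21.88
  Stage 3: F_3 = 10^(8.75/10) = 7.499, G_3 = 10^(−6.61/10) = 0.2183
  Stage 4: F_4 = 10^(7.69/10) = 5.875, G_4 = 10^(13.1/10) = 20.42
Friis cascade:
  F = 1.084 + (1.206 − 1)/0.9226 + (7.499 − 1)/20.18 + (5.875 − 1)/4.406 = 2.736
NF = 10 log₁₀(2.736) = 4.37 dB

4.37 dB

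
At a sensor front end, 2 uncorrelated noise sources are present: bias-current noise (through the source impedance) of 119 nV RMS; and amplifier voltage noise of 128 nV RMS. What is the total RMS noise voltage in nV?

175 nV

Uncorrelated sources add in power (mean-square): V_tot = √(ΣV_i²)
V_tot = √[(1.19×10⁻⁷)² + (1.28×10⁻⁷)²] = 1.75×10⁻⁷ V = 175 nV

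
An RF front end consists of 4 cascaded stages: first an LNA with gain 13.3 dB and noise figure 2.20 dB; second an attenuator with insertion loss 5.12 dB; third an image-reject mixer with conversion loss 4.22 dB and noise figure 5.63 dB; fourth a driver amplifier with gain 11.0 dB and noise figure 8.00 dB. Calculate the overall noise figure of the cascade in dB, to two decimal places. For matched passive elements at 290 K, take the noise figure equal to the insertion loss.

6.34 dB

Convert to linear (a loss of L dB is a gain of −L dB): F_i = 10^(NF_i/10), G_i = 10^(G_i,dB/10)
  Stage 1: F_1 = 10^(2.20/10) = 1.660, G_1 = 10^(13.3/10) = 21.38
  Stage 2: F_2 = 10^(5.12/10) = 3.251, G_2 = 10^(−5.12/10) = 0.3076
  Stage 3: F_3 = 10^(5.63/10) = 3.656, G_3 = 10^(−4.22/10) = 0.3784
  Stage 4: F_4 = 10^(8.00/10) = 6.310, G_4 = 10^(11.0/10) = 12.59
Friis cascade:
  F = 1.660 + (3.251 − 1)/21.38 + (3.656 − 1)/6.577 + (6.310 − 1)/2.489 = 4.302
NF = 10 log₁₀(4.302) = 6.34 dB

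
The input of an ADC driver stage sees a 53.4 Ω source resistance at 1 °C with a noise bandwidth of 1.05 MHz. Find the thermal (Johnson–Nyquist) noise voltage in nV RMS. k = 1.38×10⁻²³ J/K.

T = 1 °C + 273.15 = 274.15 K
V_n = √(4kTRB)
4kTRB = 4 × 1.38×10⁻²³ × 274.15 × 5.34×10¹ × 1.05×10⁶ = 8.49×10⁻¹³ V²
V_n = √(8.49×10⁻¹³) = 9.21×10⁻⁷ V = 921 nV

921 nV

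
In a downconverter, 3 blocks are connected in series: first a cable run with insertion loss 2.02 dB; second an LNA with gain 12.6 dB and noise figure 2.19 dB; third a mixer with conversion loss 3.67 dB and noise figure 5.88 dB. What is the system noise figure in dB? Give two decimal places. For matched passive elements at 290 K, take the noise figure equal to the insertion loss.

4.61 dB

Convert to linear (a loss of L dB is a gain of −L dB): F_i = 10^(NF_i/10), G_i = 10^(G_i,dB/10)
  Stage 1: F_1 = 10^(2.02/10) = 1.592, G_1 = 10^(−2.02/10) = 0.6281
  Stage 2: F_2 = 10^(2.19/10) = 1.656, G_2 = 10^(12.6/10) = 18.20
  Stage 3: F_3 = 10^(5.88/10) = 3.873, G_3 = 10^(−3.67/10) = 0.4295
Friis cascade:
  F = 1.592 + (1.656 − 1)/0.6281 + (3.873 − 1)/11.43 = 2.888
NF = 10 log₁₀(2.888) = 4.61 dB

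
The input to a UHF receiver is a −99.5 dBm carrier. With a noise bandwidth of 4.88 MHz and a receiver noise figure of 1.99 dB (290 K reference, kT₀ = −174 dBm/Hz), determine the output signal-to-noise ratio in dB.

5.6 dB

Noise floor: N = −174 + 10 log₁₀(B) + NF
10 log₁₀(4.88×10⁶) = 66.88 dB
N = −174 + 66.88 + 1.99 = −105.13 dBm
SNR = P_sig − N = −99.5 − (−105.13) = 5.63 dB → 5.6 dB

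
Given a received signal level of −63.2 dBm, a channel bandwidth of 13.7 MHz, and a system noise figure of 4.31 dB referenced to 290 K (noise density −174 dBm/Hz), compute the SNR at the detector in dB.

Noise floor: N = −174 + 10 log₁₀(B) + NF
10 log₁₀(1.37×10⁷) = 71.37 dB
N = −174 + 71.37 + 4.31 = −98.32 dBm
SNR = P_sig − N = −63.2 − (−98.32) = 35.12 dB → 35.1 dB

35.1 dB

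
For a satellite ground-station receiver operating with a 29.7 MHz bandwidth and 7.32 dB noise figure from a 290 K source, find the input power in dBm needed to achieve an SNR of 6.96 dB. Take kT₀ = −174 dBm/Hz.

Sensitivity = −174 + 10 log₁₀(B) + NF + SNR_min
= −174 + 74.73 + 7.32 + 6.96
= −84.99 dBm → −85.0 dBm

−85.0 dBm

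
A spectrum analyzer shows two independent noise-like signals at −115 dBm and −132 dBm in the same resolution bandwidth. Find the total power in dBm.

Convert to linear, add, convert back:
P₁ = 3.16×10⁻¹⁵ W, P₂ = 6.31×10⁻¹⁷ W
P_tot = 3.23×10⁻¹⁵ W → 10 log₁₀(P_tot / 10⁻³) = −114.9 dBm

−114.9 dBm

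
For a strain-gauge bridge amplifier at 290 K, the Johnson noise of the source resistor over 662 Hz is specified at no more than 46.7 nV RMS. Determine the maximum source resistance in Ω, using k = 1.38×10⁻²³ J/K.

206 Ω

Johnson–Nyquist: V_n = √(4kTRB) ⇒ R = V_n² / (4kTB)
4kTB = 4 × 1.38×10⁻²³ × 290 × 6.62×10² = 1.06×10⁻¹⁷
R = (4.67×10⁻⁸)² / 1.06×10⁻¹⁷ = 2.06×10² Ω = 206 Ω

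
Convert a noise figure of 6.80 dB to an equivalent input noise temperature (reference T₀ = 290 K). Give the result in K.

F = 10^(6.80/10) = 4.7863
T_e = (F − 1)·T₀ = (4.7863 − 1) × 290 = 1098 K

1098 K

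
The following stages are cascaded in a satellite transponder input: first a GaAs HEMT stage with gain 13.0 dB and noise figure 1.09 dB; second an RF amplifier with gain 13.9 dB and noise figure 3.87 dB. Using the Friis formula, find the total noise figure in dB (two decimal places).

1.33 dB

Convert to linear (a loss of L dB is a gain of −L dB): F_i = 10^(NF_i/10), G_i = 10^(G_i,dB/10)
  Stage 1: F_1 = 10^(1.09/10) = 1.285, G_1 = 10^(13.0/10) = 19.95
  Stage 2: F_2 = 10^(3.87/10) = 2.438, G_2 = 10^(13.9/10) = 24.55
Friis cascade:
  F = 1.285 + (2.438 − 1)/19.95 = 1.357
NF = 10 log₁₀(1.357) = 1.33 dB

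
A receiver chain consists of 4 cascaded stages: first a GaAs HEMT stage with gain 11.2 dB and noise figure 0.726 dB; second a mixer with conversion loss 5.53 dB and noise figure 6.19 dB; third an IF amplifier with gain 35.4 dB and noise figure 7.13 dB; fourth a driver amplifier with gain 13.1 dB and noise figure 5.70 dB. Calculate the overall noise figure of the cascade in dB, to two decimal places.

Convert to linear (a loss of L dB is a gain of −L dB): F_i = 10^(NF_i/10), G_i = 10^(G_i,dB/10)
  Stage 1: F_1 = 10^(0.726/10) = 1.182, G_1 = 10^(11.2/10) = 13.18
  Stage 2: F_2 = 10^(6.19/10) = 4.159, G_2 = 10^(−5.53/10) = 0.2799
  Stage 3: F_3 = 10^(7.13/10) = 5.164, G_3 = 10^(35.4/10) = 3467
  Stage 4: F_4 = 10^(5.70/10) = 3.715, G_4 = 10^(13.1/10) = 20.42
Friis cascade:
  F = 1.182 + (4.159 − 1)/13.18 + (5.164 − 1)/3.690 + (3.715 − 1)/1.279×10⁴ = 2.550
NF = 10 log₁₀(2.550) = 4.07 dB

4.07 dB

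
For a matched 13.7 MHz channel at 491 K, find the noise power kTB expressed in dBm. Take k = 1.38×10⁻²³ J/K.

−100.3 dBm

P_n = kTB = 1.38×10⁻²³ × 491 × 1.37×10⁷ = 9.28×10⁻¹⁴ W
In dBm: 10 log₁₀(9.28×10⁻¹⁴ / 10⁻³) = −100.3 dBm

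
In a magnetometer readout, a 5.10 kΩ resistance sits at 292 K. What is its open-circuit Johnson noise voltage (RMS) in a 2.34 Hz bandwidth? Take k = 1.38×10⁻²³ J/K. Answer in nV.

13.9 nV

V_n = √(4kTRB)
4kTRB = 4 × 1.38×10⁻²³ × 292 × 5.10×10³ × 2.34×10⁰ = 1.92×10⁻¹⁶ V²
V_n = √(1.92×10⁻¹⁶) = 1.39×10⁻⁸ V = 13.9 nV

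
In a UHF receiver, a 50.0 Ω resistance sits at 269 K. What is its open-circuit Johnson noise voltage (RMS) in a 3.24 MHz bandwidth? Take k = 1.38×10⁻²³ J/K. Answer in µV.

1.55 µV

V_n = √(4kTRB)
4kTRB = 4 × 1.38×10⁻²³ × 269 × 5.00×10¹ × 3.24×10⁶ = 2.41×10⁻¹² V²
V_n = √(2.41×10⁻¹²) = 1.55×10⁻⁶ V = 1.55 µV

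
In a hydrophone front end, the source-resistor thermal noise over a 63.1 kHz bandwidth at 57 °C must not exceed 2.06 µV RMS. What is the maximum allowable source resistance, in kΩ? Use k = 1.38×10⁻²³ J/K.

3.69 kΩ

T = 57 °C + 273.15 = 330.15 K
Johnson–Nyquist: V_n = √(4kTRB) ⇒ R = V_n² / (4kTB)
4kTB = 4 × 1.38×10⁻²³ × 330.15 × 6.31×10⁴ = 1.15×10⁻¹⁵
R = (2.06×10⁻⁶)² / 1.15×10⁻¹⁵ = 3.69×10³ Ω = 3.69 kΩ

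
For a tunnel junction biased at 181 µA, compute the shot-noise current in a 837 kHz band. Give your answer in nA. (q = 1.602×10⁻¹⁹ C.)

6.97 nA

I_n = √(2qI·B)
2qI·B = 2 × 1.602×10⁻¹⁹ × 1.81×10⁻⁴ × 8.37×10⁵ = 4.85×10⁻¹⁷ A²
I_n = √(4.85×10⁻¹⁷) = 6.97×10⁻⁹ A = 6.97 nA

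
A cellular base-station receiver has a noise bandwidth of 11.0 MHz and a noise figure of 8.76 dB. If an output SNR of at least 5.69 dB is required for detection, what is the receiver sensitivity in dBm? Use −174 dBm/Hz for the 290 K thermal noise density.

−89.1 dBm

Sensitivity = −174 + 10 log₁₀(B) + NF + SNR_min
= −174 + 70.41 + 8.76 + 5.69
= −89.14 dBm → −89.1 dBm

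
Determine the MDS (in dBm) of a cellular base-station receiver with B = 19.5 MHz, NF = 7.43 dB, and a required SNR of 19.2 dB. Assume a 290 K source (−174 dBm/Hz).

−74.5 dBm

Sensitivity = −174 + 10 log₁₀(B) + NF + SNR_min
= −174 + 72.9 + 7.43 + 19.2
= −74.47 dBm → −74.5 dBm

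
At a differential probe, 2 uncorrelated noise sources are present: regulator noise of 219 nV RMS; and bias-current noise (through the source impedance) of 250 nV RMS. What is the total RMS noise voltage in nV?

332 nV

Uncorrelated sources add in power (mean-square): V_tot = √(ΣV_i²)
V_tot = √[(2.19×10⁻⁷)² + (2.50×10⁻⁷)²] = 3.32×10⁻⁷ V = 332 nV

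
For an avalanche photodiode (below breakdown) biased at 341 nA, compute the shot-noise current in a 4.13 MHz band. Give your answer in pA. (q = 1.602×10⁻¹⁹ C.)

I_n = √(2qI·B)
2qI·B = 2 × 1.602×10⁻¹⁹ × 3.41×10⁻⁷ × 4.13×10⁶ = 4.51×10⁻¹⁹ A²
I_n = √(4.51×10⁻¹⁹) = 6.72×10⁻¹⁰ A = 672 pA

672 pA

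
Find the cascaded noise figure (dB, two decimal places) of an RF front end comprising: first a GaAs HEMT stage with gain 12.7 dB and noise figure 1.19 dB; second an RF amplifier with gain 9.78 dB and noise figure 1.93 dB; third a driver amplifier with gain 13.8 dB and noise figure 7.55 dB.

Convert to linear (a loss of L dB is a gain of −L dB): F_i = 10^(NF_i/10), G_i = 10^(G_i,dB/10)
  Stage 1: F_1 = 10^(1.19/10) = 1.315, G_1 = 10^(12.7/10) = 18.62
  Stage 2: F_2 = 10^(1.93/10) = 1.560, G_2 = 10^(9.78/10) = 9.506
  Stage 3: F_3 = 10^(7.55/10) = 5.689, G_3 = 10^(13.8/10) = 23.99
Friis cascade:
  F = 1.315 + (1.560 − 1)/18.62 + (5.689 − 1)/177.0 = 1.372
NF = 10 log₁₀(1.372) = 1.37 dB

1.37 dB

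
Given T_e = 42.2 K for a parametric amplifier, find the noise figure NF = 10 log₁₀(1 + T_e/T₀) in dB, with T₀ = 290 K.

F = 1 + T_e/T₀ = 1 + 42.2/290 = 1.14552
NF = 10 log₁₀(1.14552) = 0.590 dB

0.590 dB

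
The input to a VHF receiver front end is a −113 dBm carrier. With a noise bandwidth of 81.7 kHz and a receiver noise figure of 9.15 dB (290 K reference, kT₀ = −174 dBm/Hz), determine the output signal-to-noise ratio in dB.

2.7 dB

Noise floor: N = −174 + 10 log₁₀(B) + NF
10 log₁₀(8.17×10⁴) = 49.12 dB
N = −174 + 49.12 + 9.15 = −115.73 dBm
SNR = P_sig − N = −113 − (−115.73) = 2.73 dB → 2.7 dB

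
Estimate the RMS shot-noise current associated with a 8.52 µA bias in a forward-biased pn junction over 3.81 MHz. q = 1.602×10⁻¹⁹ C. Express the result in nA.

I_n = √(2qI·B)
2qI·B = 2 × 1.602×10⁻¹⁹ × 8.52×10⁻⁶ × 3.81×10⁶ = 1.04×10⁻¹⁷ A²
I_n = √(1.04×10⁻¹⁷) = 3.22×10⁻⁹ A = 3.22 nA

3.22 nA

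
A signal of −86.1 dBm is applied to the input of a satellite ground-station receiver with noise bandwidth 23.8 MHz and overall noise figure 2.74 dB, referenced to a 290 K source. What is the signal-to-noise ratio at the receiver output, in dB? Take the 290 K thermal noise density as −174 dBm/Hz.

Noise floor: N = −174 + 10 log₁₀(B) + NF
10 log₁₀(2.38×10⁷) = 73.77 dB
N = −174 + 73.77 + 2.74 = −97.49 dBm
SNR = P_sig − N = −86.1 − (−97.49) = 11.39 dB → 11.4 dB

11.4 dB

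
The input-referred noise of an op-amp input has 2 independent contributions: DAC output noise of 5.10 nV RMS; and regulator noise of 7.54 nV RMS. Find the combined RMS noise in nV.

9.10 nV

Uncorrelated sources add in power (mean-square): V_tot = √(ΣV_i²)
V_tot = √[(5.10×10⁻⁹)² + (7.54×10⁻⁹)²] = 9.10×10⁻⁹ V = 9.10 nV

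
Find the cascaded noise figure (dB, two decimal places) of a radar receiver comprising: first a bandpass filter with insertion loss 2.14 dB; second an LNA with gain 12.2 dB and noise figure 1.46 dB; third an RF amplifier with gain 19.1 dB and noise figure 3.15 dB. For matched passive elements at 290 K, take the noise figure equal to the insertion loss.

3.79 dB

Convert to linear (a loss of L dB is a gain of −L dB): F_i = 10^(NF_i/10), G_i = 10^(G_i,dB/10)
  Stage 1: F_1 = 10^(2.14/10) = 1.637, G_1 = 10^(−2.14/10) = 0.6109
  Stage 2: F_2 = 10^(1.46/10) = 1.400, G_2 = 10^(12.2/10) = 16.60
  Stage 3: F_3 = 10^(3.15/10) = 2.065, G_3 = 10^(19.1/10) = 81.28
Friis cascade:
  F = 1.637 + (1.400 − 1)/0.6109 + (2.065 − 1)/10.14 = 2.396
NF = 10 log₁₀(2.396) = 3.79 dB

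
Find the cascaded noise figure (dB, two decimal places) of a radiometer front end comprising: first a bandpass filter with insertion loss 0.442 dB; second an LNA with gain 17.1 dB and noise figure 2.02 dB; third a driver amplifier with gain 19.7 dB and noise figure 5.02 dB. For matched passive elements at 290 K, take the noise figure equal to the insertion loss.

Convert to linear (a loss of L dB is a gain of −L dB): F_i = 10^(NF_i/10), G_i = 10^(G_i,dB/10)
  Stage 1: F_1 = 10^(0.442/10) = 1.107, G_1 = 10^(−0.442/10) = 0.9032
  Stage 2: F_2 = 10^(2.02/10) = 1.592, G_2 = 10^(17.1/10) = 51.29
  Stage 3: F_3 = 10^(5.02/10) = 3.177, G_3 = 10^(19.7/10) = 93.33
Friis cascade:
  F = 1.107 + (1.592 − 1)/0.9032 + (3.177 − 1)/46.32 = 1.810
NF = 10 log₁₀(1.810) = 2.58 dB

2.58 dB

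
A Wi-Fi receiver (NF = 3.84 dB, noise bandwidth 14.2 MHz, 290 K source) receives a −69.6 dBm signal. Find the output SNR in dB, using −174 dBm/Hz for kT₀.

29.0 dB

Noise floor: N = −174 + 10 log₁₀(B) + NF
10 log₁₀(1.42×10⁷) = 71.52 dB
N = −174 + 71.52 + 3.84 = −98.64 dBm
SNR = P_sig − N = −69.6 − (−98.64) = 29.04 dB → 29.0 dB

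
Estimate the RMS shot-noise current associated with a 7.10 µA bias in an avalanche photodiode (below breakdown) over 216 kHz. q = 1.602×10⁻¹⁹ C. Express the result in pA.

701 pA

I_n = √(2qI·B)
2qI·B = 2 × 1.602×10⁻¹⁹ × 7.10×10⁻⁶ × 2.16×10⁵ = 4.91×10⁻¹⁹ A²
I_n = √(4.91×10⁻¹⁹) = 7.01×10⁻¹⁰ A = 701 pA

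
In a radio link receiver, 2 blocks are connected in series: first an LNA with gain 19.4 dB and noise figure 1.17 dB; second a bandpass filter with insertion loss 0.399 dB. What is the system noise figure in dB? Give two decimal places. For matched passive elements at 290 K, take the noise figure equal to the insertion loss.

1.17 dB

Convert to linear (a loss of L dB is a gain of −L dB): F_i = 10^(NF_i/10), G_i = 10^(G_i,dB/10)
  Stage 1: F_1 = 10^(1.17/10) = 1.309, G_1 = 10^(19.4/10) = 87.10
  Stage 2: F_2 = 10^(0.399/10) = 1.096, G_2 = 10^(−0.399/10) = 0.9122
Friis cascade:
  F = 1.309 + (1.096 − 1)/87.10 = 1.310
NF = 10 log₁₀(1.310) = 1.17 dB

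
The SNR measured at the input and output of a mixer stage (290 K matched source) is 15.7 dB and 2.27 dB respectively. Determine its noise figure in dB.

13.43 dB

NF (dB) = SNR_in(dB) − SNR_out(dB) when the source is at T₀
NF = 15.7 − 2.27 = 13.43 dB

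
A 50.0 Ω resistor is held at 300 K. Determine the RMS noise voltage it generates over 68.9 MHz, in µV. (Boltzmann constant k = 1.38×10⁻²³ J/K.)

V_n = √(4kTRB)
4kTRB = 4 × 1.38×10⁻²³ × 300 × 5.00×10¹ × 6.89×10⁷ = 5.70×10⁻¹¹ V²
V_n = √(5.70×10⁻¹¹) = 7.55×10⁻⁶ V = 7.55 µV

7.55 µV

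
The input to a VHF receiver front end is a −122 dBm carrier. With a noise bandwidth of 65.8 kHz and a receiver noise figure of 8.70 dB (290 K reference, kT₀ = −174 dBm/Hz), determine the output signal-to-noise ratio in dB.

−4.9 dB

Noise floor: N = −174 + 10 log₁₀(B) + NF
10 log₁₀(6.58×10⁴) = 48.18 dB
N = −174 + 48.18 + 8.70 = −117.12 dBm
SNR = P_sig − N = −122 − (−117.12) = −4.88 dB → −4.9 dB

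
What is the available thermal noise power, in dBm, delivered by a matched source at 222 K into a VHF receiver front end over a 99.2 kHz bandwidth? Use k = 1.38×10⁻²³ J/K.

P_n = kTB = 1.38×10⁻²³ × 222 × 9.92×10⁴ = 3.04×10⁻¹⁶ W
In dBm: 10 log₁₀(3.04×10⁻¹⁶ / 10⁻³) = −125.2 dBm

−125.2 dBm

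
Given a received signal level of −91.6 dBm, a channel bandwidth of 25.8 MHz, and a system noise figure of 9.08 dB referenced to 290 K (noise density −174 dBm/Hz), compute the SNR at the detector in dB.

−0.8 dB

Noise floor: N = −174 + 10 log₁₀(B) + NF
10 log₁₀(2.58×10⁷) = 74.12 dB
N = −174 + 74.12 + 9.08 = −90.80 dBm
SNR = P_sig − N = −91.6 − (−90.80) = −0.80 dB → −0.8 dB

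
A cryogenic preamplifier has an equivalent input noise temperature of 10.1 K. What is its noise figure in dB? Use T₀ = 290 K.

F = 1 + T_e/T₀ = 1 + 10.1/290 = 1.03483
NF = 10 log₁₀(1.03483) = 0.149 dB

0.149 dB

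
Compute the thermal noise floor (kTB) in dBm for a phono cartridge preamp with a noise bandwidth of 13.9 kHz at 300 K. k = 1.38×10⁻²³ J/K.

−132.4 dBm

P_n = kTB = 1.38×10⁻²³ × 300 × 1.39×10⁴ = 5.75×10⁻¹⁷ W
In dBm: 10 log₁₀(5.75×10⁻¹⁷ / 10⁻³) = −132.4 dBm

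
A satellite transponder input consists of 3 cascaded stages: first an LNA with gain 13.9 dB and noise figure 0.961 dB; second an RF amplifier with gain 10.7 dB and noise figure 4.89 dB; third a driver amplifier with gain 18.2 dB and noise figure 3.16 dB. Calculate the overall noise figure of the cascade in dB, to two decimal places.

Convert to linear (a loss of L dB is a gain of −L dB): F_i = 10^(NF_i/10), G_i = 10^(G_i,dB/10)
  Stage 1: F_1 = 10^(0.961/10) = 1.248, G_1 = 10^(13.9/10) = 24.55
  Stage 2: F_2 = 10^(4.89/10) = 3.083, G_2 = 10^(10.7/10) = 11.75
  Stage 3: F_3 = 10^(3.16/10) = 2.070, G_3 = 10^(18.2/10) = 66.07
Friis cascade:
  F = 1.248 + (3.083 − 1)/24.55 + (2.070 − 1)/288.4 = 1.336
NF = 10 log₁₀(1.336) = 1.26 dB

1.26 dB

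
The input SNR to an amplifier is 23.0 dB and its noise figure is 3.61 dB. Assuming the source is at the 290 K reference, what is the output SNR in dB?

By definition F = SNR_in/SNR_out, so in dB: SNR_out = SNR_in − NF
SNR_out = 23.0 − 3.61 = 19.39 dB

19.39 dB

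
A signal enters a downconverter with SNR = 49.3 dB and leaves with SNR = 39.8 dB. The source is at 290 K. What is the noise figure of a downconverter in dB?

9.5 dB

NF (dB) = SNR_in(dB) − SNR_out(dB) when the source is at T₀
NF = 49.3 − 39.8 = 9.5 dB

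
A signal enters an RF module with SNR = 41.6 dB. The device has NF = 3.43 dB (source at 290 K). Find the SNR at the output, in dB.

38.17 dB

By definition F = SNR_in/SNR_out, so in dB: SNR_out = SNR_in − NF
SNR_out = 41.6 − 3.43 = 38.17 dB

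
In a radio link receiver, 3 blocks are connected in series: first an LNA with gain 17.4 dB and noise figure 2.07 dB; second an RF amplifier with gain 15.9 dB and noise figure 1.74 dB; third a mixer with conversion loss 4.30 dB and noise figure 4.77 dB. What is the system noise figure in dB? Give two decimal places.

Convert to linear (a loss of L dB is a gain of −L dB): F_i = 10^(NF_i/10), G_i = 10^(G_i,dB/10)
  Stage 1: F_1 = 10^(2.07/10) = 1.611, G_1 = 10^(17.4/10) = 54.95
  Stage 2: F_2 = 10^(1.74/10) = 1.493, G_2 = 10^(15.9/10) = 38.90
  Stage 3: F_3 = 10^(4.77/10) = 2.999, G_3 = 10^(−4.30/10) = 0.3715
Friis cascade:
  F = 1.611 + (1.493 − 1)/54.95 + (2.999 − 1)/2138 = 1.621
NF = 10 log₁₀(1.621) = 2.10 dB

2.10 dB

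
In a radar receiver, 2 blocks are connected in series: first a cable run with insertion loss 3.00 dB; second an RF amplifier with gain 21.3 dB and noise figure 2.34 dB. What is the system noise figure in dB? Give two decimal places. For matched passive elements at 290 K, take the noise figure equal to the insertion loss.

Convert to linear (a loss of L dB is a gain of −L dB): F_i = 10^(NF_i/10), G_i = 10^(G_i,dB/10)
  Stage 1: F_1 = 10^(3.00/10) = 1.995, G_1 = 10^(−3.00/10) = 0.5012
  Stage 2: F_2 = 10^(2.34/10) = 1.714, G_2 = 10^(21.3/10) = 134.9
Friis cascade:
  F = 1.995 + (1.714 − 1)/0.5012 = 3.420
NF = 10 log₁₀(3.420) = 5.34 dB

5.34 dB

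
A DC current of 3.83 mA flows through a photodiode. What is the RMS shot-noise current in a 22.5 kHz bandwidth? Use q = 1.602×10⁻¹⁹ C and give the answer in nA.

I_n = √(2qI·B)
2qI·B = 2 × 1.602×10⁻¹⁹ × 3.83×10⁻³ × 2.25×10⁴ = 2.76×10⁻¹⁷ A²
I_n = √(2.76×10⁻¹⁷) = 5.25×10⁻⁹ A = 5.25 nA

5.25 nA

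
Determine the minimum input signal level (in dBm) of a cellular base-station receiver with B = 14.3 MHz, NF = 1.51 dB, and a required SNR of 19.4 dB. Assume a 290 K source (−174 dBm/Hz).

−81.5 dBm

Sensitivity = −174 + 10 log₁₀(B) + NF + SNR_min
= −174 + 71.55 + 1.51 + 19.4
= −81.54 dBm → −81.5 dBm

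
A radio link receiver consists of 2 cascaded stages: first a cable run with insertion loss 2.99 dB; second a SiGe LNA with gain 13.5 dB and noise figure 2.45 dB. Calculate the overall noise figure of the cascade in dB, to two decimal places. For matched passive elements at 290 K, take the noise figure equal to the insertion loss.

Convert to linear (a loss of L dB is a gain of −L dB): F_i = 10^(NF_i/10), G_i = 10^(G_i,dB/10)
  Stage 1: F_1 = 10^(2.99/10) = 1.991, G_1 = 10^(−2.99/10) = 0.5023
  Stage 2: F_2 = 10^(2.45/10) = 1.758, G_2 = 10^(13.5/10) = 22.39
Friis cascade:
  F = 1.991 + (1.758 − 1)/0.5023 = 3.499
NF = 10 log₁₀(3.499) = 5.44 dB

5.44 dB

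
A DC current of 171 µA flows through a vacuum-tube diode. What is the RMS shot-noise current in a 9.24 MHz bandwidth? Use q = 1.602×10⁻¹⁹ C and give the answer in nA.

22.5 nA

I_n = √(2qI·B)
2qI·B = 2 × 1.602×10⁻¹⁹ × 1.71×10⁻⁴ × 9.24×10⁶ = 5.06×10⁻¹⁶ A²
I_n = √(5.06×10⁻¹⁶) = 2.25×10⁻⁸ A = 22.5 nA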